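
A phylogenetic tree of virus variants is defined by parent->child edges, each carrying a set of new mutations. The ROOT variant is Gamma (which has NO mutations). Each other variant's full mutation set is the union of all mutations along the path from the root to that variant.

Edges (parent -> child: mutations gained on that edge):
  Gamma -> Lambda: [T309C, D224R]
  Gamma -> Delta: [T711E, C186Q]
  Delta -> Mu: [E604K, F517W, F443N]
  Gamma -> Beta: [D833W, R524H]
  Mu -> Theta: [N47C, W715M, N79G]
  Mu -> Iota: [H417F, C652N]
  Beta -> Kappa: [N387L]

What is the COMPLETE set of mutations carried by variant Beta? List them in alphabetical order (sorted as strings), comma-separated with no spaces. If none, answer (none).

At Gamma: gained [] -> total []
At Beta: gained ['D833W', 'R524H'] -> total ['D833W', 'R524H']

Answer: D833W,R524H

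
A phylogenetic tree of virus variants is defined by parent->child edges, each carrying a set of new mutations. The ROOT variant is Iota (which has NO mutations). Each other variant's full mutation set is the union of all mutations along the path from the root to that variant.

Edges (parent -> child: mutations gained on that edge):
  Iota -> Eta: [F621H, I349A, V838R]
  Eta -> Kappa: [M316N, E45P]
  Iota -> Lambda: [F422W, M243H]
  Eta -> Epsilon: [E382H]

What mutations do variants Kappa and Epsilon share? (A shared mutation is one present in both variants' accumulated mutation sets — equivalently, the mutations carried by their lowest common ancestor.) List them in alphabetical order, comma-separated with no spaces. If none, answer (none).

Accumulating mutations along path to Kappa:
  At Iota: gained [] -> total []
  At Eta: gained ['F621H', 'I349A', 'V838R'] -> total ['F621H', 'I349A', 'V838R']
  At Kappa: gained ['M316N', 'E45P'] -> total ['E45P', 'F621H', 'I349A', 'M316N', 'V838R']
Mutations(Kappa) = ['E45P', 'F621H', 'I349A', 'M316N', 'V838R']
Accumulating mutations along path to Epsilon:
  At Iota: gained [] -> total []
  At Eta: gained ['F621H', 'I349A', 'V838R'] -> total ['F621H', 'I349A', 'V838R']
  At Epsilon: gained ['E382H'] -> total ['E382H', 'F621H', 'I349A', 'V838R']
Mutations(Epsilon) = ['E382H', 'F621H', 'I349A', 'V838R']
Intersection: ['E45P', 'F621H', 'I349A', 'M316N', 'V838R'] ∩ ['E382H', 'F621H', 'I349A', 'V838R'] = ['F621H', 'I349A', 'V838R']

Answer: F621H,I349A,V838R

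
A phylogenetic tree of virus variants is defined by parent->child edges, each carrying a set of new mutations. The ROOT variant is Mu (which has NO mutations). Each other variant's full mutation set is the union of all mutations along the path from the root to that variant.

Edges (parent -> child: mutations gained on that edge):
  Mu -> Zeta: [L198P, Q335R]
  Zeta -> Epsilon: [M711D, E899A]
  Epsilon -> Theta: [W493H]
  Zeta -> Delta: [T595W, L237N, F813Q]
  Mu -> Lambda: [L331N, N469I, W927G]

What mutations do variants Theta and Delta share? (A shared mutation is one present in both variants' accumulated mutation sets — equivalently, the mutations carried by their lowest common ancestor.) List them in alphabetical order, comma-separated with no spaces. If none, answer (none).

Answer: L198P,Q335R

Derivation:
Accumulating mutations along path to Theta:
  At Mu: gained [] -> total []
  At Zeta: gained ['L198P', 'Q335R'] -> total ['L198P', 'Q335R']
  At Epsilon: gained ['M711D', 'E899A'] -> total ['E899A', 'L198P', 'M711D', 'Q335R']
  At Theta: gained ['W493H'] -> total ['E899A', 'L198P', 'M711D', 'Q335R', 'W493H']
Mutations(Theta) = ['E899A', 'L198P', 'M711D', 'Q335R', 'W493H']
Accumulating mutations along path to Delta:
  At Mu: gained [] -> total []
  At Zeta: gained ['L198P', 'Q335R'] -> total ['L198P', 'Q335R']
  At Delta: gained ['T595W', 'L237N', 'F813Q'] -> total ['F813Q', 'L198P', 'L237N', 'Q335R', 'T595W']
Mutations(Delta) = ['F813Q', 'L198P', 'L237N', 'Q335R', 'T595W']
Intersection: ['E899A', 'L198P', 'M711D', 'Q335R', 'W493H'] ∩ ['F813Q', 'L198P', 'L237N', 'Q335R', 'T595W'] = ['L198P', 'Q335R']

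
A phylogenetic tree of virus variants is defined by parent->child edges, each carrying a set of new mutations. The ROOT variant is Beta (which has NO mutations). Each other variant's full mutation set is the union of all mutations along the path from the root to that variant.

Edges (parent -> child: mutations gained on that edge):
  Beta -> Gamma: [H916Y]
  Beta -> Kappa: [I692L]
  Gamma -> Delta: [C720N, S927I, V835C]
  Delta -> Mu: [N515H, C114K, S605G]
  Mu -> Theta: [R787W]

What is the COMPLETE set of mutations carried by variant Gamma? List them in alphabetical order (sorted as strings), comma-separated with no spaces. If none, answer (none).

Answer: H916Y

Derivation:
At Beta: gained [] -> total []
At Gamma: gained ['H916Y'] -> total ['H916Y']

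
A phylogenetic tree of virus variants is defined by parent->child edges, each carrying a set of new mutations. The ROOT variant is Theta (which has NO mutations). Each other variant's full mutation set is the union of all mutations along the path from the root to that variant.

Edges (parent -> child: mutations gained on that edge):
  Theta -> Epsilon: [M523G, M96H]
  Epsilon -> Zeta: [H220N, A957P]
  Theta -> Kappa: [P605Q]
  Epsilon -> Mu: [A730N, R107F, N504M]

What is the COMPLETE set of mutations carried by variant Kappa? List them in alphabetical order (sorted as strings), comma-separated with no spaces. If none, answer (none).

Answer: P605Q

Derivation:
At Theta: gained [] -> total []
At Kappa: gained ['P605Q'] -> total ['P605Q']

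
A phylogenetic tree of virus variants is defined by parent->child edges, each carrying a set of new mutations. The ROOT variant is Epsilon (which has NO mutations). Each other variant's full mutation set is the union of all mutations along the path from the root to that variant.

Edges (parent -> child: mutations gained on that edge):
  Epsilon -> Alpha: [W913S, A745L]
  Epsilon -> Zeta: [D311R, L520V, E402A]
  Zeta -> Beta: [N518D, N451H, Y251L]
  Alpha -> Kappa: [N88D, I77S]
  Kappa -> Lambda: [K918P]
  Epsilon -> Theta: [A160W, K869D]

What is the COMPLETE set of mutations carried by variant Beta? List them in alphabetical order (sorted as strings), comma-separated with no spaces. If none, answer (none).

At Epsilon: gained [] -> total []
At Zeta: gained ['D311R', 'L520V', 'E402A'] -> total ['D311R', 'E402A', 'L520V']
At Beta: gained ['N518D', 'N451H', 'Y251L'] -> total ['D311R', 'E402A', 'L520V', 'N451H', 'N518D', 'Y251L']

Answer: D311R,E402A,L520V,N451H,N518D,Y251L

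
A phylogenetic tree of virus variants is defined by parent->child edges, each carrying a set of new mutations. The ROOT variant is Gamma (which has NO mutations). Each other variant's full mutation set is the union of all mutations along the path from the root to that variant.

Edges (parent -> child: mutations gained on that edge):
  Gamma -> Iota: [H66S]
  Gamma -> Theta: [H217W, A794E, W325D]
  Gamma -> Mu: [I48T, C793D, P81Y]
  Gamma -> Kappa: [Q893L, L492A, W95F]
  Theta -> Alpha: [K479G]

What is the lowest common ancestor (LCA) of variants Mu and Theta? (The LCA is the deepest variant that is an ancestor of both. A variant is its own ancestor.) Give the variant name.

Path from root to Mu: Gamma -> Mu
  ancestors of Mu: {Gamma, Mu}
Path from root to Theta: Gamma -> Theta
  ancestors of Theta: {Gamma, Theta}
Common ancestors: {Gamma}
Walk up from Theta: Theta (not in ancestors of Mu), Gamma (in ancestors of Mu)
Deepest common ancestor (LCA) = Gamma

Answer: Gamma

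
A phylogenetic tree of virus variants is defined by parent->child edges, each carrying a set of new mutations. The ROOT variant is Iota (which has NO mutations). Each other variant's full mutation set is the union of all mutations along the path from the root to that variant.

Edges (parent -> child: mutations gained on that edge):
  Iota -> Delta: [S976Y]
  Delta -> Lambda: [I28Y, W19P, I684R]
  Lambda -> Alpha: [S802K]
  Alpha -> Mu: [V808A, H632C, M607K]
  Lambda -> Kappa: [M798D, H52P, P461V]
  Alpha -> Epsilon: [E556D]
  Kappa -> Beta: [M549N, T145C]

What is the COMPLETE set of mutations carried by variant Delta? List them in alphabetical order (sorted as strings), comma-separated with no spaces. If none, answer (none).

At Iota: gained [] -> total []
At Delta: gained ['S976Y'] -> total ['S976Y']

Answer: S976Y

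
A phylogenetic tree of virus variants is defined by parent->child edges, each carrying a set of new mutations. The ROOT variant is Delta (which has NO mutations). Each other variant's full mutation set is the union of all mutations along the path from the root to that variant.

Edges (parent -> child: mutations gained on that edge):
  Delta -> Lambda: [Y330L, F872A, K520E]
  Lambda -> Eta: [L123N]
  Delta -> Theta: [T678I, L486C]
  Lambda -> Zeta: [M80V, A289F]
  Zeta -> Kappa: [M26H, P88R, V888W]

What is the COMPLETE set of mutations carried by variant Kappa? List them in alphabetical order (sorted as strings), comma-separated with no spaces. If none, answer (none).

Answer: A289F,F872A,K520E,M26H,M80V,P88R,V888W,Y330L

Derivation:
At Delta: gained [] -> total []
At Lambda: gained ['Y330L', 'F872A', 'K520E'] -> total ['F872A', 'K520E', 'Y330L']
At Zeta: gained ['M80V', 'A289F'] -> total ['A289F', 'F872A', 'K520E', 'M80V', 'Y330L']
At Kappa: gained ['M26H', 'P88R', 'V888W'] -> total ['A289F', 'F872A', 'K520E', 'M26H', 'M80V', 'P88R', 'V888W', 'Y330L']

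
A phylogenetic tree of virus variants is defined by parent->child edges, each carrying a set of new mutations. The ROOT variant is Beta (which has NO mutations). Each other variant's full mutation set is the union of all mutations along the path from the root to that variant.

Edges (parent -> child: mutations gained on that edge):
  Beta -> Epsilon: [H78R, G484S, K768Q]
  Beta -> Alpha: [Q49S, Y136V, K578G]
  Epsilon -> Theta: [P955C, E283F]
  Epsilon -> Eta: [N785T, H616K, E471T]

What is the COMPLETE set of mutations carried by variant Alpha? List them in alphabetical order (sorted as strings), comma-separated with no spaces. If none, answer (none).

Answer: K578G,Q49S,Y136V

Derivation:
At Beta: gained [] -> total []
At Alpha: gained ['Q49S', 'Y136V', 'K578G'] -> total ['K578G', 'Q49S', 'Y136V']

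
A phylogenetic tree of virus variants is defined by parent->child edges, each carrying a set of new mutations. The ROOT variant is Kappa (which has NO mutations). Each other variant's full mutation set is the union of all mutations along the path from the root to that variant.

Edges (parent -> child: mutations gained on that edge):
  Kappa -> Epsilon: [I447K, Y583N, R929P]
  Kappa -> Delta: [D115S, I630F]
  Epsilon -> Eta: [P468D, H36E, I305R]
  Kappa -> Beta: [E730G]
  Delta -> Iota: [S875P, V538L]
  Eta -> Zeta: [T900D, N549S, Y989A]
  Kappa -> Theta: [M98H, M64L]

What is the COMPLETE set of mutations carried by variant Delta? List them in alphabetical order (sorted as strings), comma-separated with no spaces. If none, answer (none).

Answer: D115S,I630F

Derivation:
At Kappa: gained [] -> total []
At Delta: gained ['D115S', 'I630F'] -> total ['D115S', 'I630F']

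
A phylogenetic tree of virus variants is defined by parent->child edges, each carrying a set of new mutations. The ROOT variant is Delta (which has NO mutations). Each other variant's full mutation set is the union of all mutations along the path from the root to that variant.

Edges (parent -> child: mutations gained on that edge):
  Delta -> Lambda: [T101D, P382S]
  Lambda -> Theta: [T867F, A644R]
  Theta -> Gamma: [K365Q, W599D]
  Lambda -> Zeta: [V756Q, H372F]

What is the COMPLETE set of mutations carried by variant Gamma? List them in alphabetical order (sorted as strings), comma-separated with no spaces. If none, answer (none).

Answer: A644R,K365Q,P382S,T101D,T867F,W599D

Derivation:
At Delta: gained [] -> total []
At Lambda: gained ['T101D', 'P382S'] -> total ['P382S', 'T101D']
At Theta: gained ['T867F', 'A644R'] -> total ['A644R', 'P382S', 'T101D', 'T867F']
At Gamma: gained ['K365Q', 'W599D'] -> total ['A644R', 'K365Q', 'P382S', 'T101D', 'T867F', 'W599D']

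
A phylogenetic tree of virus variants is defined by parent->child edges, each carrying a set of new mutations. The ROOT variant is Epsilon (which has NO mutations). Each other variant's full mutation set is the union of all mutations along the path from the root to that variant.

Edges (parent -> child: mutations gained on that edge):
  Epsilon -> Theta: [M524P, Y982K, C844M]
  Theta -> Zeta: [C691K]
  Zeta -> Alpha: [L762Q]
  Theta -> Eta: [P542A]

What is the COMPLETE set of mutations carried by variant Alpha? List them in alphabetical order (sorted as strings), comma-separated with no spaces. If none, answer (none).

At Epsilon: gained [] -> total []
At Theta: gained ['M524P', 'Y982K', 'C844M'] -> total ['C844M', 'M524P', 'Y982K']
At Zeta: gained ['C691K'] -> total ['C691K', 'C844M', 'M524P', 'Y982K']
At Alpha: gained ['L762Q'] -> total ['C691K', 'C844M', 'L762Q', 'M524P', 'Y982K']

Answer: C691K,C844M,L762Q,M524P,Y982K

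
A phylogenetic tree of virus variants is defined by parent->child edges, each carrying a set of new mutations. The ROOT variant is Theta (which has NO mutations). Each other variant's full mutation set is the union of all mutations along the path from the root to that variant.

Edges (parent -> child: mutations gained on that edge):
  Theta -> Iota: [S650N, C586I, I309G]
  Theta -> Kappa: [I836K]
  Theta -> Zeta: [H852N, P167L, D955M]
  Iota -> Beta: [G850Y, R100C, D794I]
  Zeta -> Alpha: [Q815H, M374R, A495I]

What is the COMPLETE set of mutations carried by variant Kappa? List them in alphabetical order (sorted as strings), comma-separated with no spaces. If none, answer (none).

At Theta: gained [] -> total []
At Kappa: gained ['I836K'] -> total ['I836K']

Answer: I836K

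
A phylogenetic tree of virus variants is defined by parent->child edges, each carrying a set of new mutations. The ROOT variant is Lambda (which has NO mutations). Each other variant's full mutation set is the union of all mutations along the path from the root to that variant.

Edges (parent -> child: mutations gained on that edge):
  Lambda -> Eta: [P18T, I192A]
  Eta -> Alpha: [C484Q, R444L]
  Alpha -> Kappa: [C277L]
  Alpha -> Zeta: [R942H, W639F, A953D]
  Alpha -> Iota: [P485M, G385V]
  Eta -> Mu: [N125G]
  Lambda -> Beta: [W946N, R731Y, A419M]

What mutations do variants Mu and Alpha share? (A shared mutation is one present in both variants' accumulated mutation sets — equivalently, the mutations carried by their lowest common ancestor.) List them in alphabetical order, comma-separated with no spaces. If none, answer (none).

Answer: I192A,P18T

Derivation:
Accumulating mutations along path to Mu:
  At Lambda: gained [] -> total []
  At Eta: gained ['P18T', 'I192A'] -> total ['I192A', 'P18T']
  At Mu: gained ['N125G'] -> total ['I192A', 'N125G', 'P18T']
Mutations(Mu) = ['I192A', 'N125G', 'P18T']
Accumulating mutations along path to Alpha:
  At Lambda: gained [] -> total []
  At Eta: gained ['P18T', 'I192A'] -> total ['I192A', 'P18T']
  At Alpha: gained ['C484Q', 'R444L'] -> total ['C484Q', 'I192A', 'P18T', 'R444L']
Mutations(Alpha) = ['C484Q', 'I192A', 'P18T', 'R444L']
Intersection: ['I192A', 'N125G', 'P18T'] ∩ ['C484Q', 'I192A', 'P18T', 'R444L'] = ['I192A', 'P18T']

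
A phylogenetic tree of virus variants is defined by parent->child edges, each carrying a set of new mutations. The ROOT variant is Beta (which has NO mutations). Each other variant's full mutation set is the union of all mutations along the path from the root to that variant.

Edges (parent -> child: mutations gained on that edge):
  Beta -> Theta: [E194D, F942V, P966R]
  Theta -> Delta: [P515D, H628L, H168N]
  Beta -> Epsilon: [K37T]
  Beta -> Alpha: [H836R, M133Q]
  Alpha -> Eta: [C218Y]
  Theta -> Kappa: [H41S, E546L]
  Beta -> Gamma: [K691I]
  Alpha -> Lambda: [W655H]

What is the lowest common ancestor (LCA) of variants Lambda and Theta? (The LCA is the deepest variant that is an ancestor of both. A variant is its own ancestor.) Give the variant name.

Path from root to Lambda: Beta -> Alpha -> Lambda
  ancestors of Lambda: {Beta, Alpha, Lambda}
Path from root to Theta: Beta -> Theta
  ancestors of Theta: {Beta, Theta}
Common ancestors: {Beta}
Walk up from Theta: Theta (not in ancestors of Lambda), Beta (in ancestors of Lambda)
Deepest common ancestor (LCA) = Beta

Answer: Beta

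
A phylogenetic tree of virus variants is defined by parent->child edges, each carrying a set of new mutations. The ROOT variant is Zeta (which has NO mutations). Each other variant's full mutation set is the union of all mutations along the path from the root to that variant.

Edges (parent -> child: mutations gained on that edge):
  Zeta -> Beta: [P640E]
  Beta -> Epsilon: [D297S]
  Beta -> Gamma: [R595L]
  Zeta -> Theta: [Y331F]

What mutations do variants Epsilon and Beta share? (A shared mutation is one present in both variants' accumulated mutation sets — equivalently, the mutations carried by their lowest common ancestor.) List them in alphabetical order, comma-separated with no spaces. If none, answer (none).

Answer: P640E

Derivation:
Accumulating mutations along path to Epsilon:
  At Zeta: gained [] -> total []
  At Beta: gained ['P640E'] -> total ['P640E']
  At Epsilon: gained ['D297S'] -> total ['D297S', 'P640E']
Mutations(Epsilon) = ['D297S', 'P640E']
Accumulating mutations along path to Beta:
  At Zeta: gained [] -> total []
  At Beta: gained ['P640E'] -> total ['P640E']
Mutations(Beta) = ['P640E']
Intersection: ['D297S', 'P640E'] ∩ ['P640E'] = ['P640E']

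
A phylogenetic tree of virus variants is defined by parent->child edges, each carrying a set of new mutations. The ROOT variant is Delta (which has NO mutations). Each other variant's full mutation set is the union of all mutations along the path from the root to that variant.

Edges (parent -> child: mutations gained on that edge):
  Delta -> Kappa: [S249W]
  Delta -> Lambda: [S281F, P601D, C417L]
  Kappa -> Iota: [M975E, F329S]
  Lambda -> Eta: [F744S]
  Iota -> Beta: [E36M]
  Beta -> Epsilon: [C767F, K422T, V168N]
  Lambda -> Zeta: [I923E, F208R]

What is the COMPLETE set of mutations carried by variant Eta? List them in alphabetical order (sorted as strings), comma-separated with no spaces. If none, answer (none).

At Delta: gained [] -> total []
At Lambda: gained ['S281F', 'P601D', 'C417L'] -> total ['C417L', 'P601D', 'S281F']
At Eta: gained ['F744S'] -> total ['C417L', 'F744S', 'P601D', 'S281F']

Answer: C417L,F744S,P601D,S281F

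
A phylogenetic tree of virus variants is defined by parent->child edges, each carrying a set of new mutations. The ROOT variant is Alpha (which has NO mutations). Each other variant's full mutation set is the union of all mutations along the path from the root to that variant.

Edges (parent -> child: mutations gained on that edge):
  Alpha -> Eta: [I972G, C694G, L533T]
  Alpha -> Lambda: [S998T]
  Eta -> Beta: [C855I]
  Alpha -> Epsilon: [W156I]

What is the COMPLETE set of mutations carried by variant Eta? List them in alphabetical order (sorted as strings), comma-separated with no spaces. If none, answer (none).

Answer: C694G,I972G,L533T

Derivation:
At Alpha: gained [] -> total []
At Eta: gained ['I972G', 'C694G', 'L533T'] -> total ['C694G', 'I972G', 'L533T']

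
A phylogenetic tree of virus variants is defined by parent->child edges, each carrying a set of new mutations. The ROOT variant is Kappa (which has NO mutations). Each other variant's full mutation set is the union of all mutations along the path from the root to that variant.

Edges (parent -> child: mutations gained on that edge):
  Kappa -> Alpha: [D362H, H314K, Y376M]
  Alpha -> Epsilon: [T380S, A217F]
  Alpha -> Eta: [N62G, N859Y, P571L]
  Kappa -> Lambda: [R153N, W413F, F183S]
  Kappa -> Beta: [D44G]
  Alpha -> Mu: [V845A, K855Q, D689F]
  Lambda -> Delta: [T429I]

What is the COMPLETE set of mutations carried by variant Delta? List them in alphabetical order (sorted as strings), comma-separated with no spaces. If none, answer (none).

Answer: F183S,R153N,T429I,W413F

Derivation:
At Kappa: gained [] -> total []
At Lambda: gained ['R153N', 'W413F', 'F183S'] -> total ['F183S', 'R153N', 'W413F']
At Delta: gained ['T429I'] -> total ['F183S', 'R153N', 'T429I', 'W413F']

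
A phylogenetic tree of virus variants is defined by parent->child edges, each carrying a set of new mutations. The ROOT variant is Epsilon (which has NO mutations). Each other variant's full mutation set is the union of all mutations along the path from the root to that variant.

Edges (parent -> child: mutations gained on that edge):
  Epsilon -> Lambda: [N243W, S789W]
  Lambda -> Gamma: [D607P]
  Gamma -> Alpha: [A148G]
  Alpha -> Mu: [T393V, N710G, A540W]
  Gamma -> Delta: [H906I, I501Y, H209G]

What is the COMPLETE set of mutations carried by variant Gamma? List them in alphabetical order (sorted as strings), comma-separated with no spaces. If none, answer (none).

Answer: D607P,N243W,S789W

Derivation:
At Epsilon: gained [] -> total []
At Lambda: gained ['N243W', 'S789W'] -> total ['N243W', 'S789W']
At Gamma: gained ['D607P'] -> total ['D607P', 'N243W', 'S789W']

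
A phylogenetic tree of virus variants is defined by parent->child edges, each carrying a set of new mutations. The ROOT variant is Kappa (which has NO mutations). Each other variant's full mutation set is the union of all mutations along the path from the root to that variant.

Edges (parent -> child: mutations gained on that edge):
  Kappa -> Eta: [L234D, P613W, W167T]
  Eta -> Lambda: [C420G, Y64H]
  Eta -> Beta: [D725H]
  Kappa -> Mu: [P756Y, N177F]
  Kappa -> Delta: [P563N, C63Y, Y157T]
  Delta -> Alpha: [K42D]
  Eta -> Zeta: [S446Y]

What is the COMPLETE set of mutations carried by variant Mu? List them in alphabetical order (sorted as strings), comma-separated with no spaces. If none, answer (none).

Answer: N177F,P756Y

Derivation:
At Kappa: gained [] -> total []
At Mu: gained ['P756Y', 'N177F'] -> total ['N177F', 'P756Y']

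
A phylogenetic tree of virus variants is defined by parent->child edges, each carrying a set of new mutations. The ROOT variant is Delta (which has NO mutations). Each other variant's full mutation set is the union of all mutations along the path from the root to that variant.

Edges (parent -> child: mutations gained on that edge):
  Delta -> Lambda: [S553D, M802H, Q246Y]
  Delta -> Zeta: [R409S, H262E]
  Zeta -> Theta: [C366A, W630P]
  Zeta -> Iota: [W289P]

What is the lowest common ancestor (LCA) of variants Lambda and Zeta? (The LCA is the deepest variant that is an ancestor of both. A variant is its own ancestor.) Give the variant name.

Answer: Delta

Derivation:
Path from root to Lambda: Delta -> Lambda
  ancestors of Lambda: {Delta, Lambda}
Path from root to Zeta: Delta -> Zeta
  ancestors of Zeta: {Delta, Zeta}
Common ancestors: {Delta}
Walk up from Zeta: Zeta (not in ancestors of Lambda), Delta (in ancestors of Lambda)
Deepest common ancestor (LCA) = Delta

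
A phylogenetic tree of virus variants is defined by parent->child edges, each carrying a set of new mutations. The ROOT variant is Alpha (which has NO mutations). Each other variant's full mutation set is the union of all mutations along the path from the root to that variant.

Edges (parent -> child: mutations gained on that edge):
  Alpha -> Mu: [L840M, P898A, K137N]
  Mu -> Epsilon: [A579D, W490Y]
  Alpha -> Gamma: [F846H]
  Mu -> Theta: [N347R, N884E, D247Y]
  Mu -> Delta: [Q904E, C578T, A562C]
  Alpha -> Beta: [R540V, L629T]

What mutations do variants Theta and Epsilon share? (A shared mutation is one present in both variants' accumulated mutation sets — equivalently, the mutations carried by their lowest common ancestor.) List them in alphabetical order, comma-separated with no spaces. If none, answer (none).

Answer: K137N,L840M,P898A

Derivation:
Accumulating mutations along path to Theta:
  At Alpha: gained [] -> total []
  At Mu: gained ['L840M', 'P898A', 'K137N'] -> total ['K137N', 'L840M', 'P898A']
  At Theta: gained ['N347R', 'N884E', 'D247Y'] -> total ['D247Y', 'K137N', 'L840M', 'N347R', 'N884E', 'P898A']
Mutations(Theta) = ['D247Y', 'K137N', 'L840M', 'N347R', 'N884E', 'P898A']
Accumulating mutations along path to Epsilon:
  At Alpha: gained [] -> total []
  At Mu: gained ['L840M', 'P898A', 'K137N'] -> total ['K137N', 'L840M', 'P898A']
  At Epsilon: gained ['A579D', 'W490Y'] -> total ['A579D', 'K137N', 'L840M', 'P898A', 'W490Y']
Mutations(Epsilon) = ['A579D', 'K137N', 'L840M', 'P898A', 'W490Y']
Intersection: ['D247Y', 'K137N', 'L840M', 'N347R', 'N884E', 'P898A'] ∩ ['A579D', 'K137N', 'L840M', 'P898A', 'W490Y'] = ['K137N', 'L840M', 'P898A']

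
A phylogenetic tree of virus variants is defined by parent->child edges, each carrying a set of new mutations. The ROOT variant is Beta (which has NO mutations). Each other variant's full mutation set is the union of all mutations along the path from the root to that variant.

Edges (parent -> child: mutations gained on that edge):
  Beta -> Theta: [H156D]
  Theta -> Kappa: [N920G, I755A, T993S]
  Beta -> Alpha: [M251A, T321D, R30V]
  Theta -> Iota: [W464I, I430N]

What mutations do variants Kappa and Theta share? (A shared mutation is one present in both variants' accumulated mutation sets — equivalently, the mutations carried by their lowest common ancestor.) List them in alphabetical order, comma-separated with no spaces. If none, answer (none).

Accumulating mutations along path to Kappa:
  At Beta: gained [] -> total []
  At Theta: gained ['H156D'] -> total ['H156D']
  At Kappa: gained ['N920G', 'I755A', 'T993S'] -> total ['H156D', 'I755A', 'N920G', 'T993S']
Mutations(Kappa) = ['H156D', 'I755A', 'N920G', 'T993S']
Accumulating mutations along path to Theta:
  At Beta: gained [] -> total []
  At Theta: gained ['H156D'] -> total ['H156D']
Mutations(Theta) = ['H156D']
Intersection: ['H156D', 'I755A', 'N920G', 'T993S'] ∩ ['H156D'] = ['H156D']

Answer: H156D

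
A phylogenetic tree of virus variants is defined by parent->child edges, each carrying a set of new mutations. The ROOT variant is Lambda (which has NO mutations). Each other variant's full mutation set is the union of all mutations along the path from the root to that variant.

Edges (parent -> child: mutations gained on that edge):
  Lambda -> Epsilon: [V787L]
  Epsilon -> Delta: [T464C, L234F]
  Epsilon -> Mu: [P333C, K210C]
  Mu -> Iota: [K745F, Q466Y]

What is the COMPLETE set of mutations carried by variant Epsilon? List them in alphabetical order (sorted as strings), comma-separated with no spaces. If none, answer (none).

Answer: V787L

Derivation:
At Lambda: gained [] -> total []
At Epsilon: gained ['V787L'] -> total ['V787L']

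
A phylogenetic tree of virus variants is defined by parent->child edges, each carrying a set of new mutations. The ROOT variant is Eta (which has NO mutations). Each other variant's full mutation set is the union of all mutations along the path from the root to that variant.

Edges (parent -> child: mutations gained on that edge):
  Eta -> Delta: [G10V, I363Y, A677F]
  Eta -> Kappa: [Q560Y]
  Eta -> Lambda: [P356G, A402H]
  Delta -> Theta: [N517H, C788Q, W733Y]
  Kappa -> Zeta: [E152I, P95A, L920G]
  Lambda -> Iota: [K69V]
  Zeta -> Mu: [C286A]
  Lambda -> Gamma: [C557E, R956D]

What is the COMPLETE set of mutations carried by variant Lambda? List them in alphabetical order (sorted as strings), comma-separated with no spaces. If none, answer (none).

At Eta: gained [] -> total []
At Lambda: gained ['P356G', 'A402H'] -> total ['A402H', 'P356G']

Answer: A402H,P356G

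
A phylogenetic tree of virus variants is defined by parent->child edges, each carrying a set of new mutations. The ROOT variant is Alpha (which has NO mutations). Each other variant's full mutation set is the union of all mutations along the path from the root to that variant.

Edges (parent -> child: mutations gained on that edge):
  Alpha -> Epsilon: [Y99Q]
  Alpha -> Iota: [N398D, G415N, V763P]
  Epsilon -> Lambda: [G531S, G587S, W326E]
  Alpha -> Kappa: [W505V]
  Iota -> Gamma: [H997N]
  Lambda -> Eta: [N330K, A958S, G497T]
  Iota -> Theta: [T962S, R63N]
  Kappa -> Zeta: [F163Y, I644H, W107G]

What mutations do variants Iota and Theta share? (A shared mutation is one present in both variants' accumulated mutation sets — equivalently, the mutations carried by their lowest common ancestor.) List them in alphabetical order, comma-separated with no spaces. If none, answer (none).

Answer: G415N,N398D,V763P

Derivation:
Accumulating mutations along path to Iota:
  At Alpha: gained [] -> total []
  At Iota: gained ['N398D', 'G415N', 'V763P'] -> total ['G415N', 'N398D', 'V763P']
Mutations(Iota) = ['G415N', 'N398D', 'V763P']
Accumulating mutations along path to Theta:
  At Alpha: gained [] -> total []
  At Iota: gained ['N398D', 'G415N', 'V763P'] -> total ['G415N', 'N398D', 'V763P']
  At Theta: gained ['T962S', 'R63N'] -> total ['G415N', 'N398D', 'R63N', 'T962S', 'V763P']
Mutations(Theta) = ['G415N', 'N398D', 'R63N', 'T962S', 'V763P']
Intersection: ['G415N', 'N398D', 'V763P'] ∩ ['G415N', 'N398D', 'R63N', 'T962S', 'V763P'] = ['G415N', 'N398D', 'V763P']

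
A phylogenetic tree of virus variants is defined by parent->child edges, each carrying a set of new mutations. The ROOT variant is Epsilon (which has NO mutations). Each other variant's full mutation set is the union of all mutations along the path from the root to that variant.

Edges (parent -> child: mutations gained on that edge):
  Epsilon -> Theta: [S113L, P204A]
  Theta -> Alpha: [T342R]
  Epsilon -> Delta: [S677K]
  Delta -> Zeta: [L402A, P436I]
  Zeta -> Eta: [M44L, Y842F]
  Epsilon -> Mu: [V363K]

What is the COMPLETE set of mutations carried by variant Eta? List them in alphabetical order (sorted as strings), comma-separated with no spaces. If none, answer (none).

Answer: L402A,M44L,P436I,S677K,Y842F

Derivation:
At Epsilon: gained [] -> total []
At Delta: gained ['S677K'] -> total ['S677K']
At Zeta: gained ['L402A', 'P436I'] -> total ['L402A', 'P436I', 'S677K']
At Eta: gained ['M44L', 'Y842F'] -> total ['L402A', 'M44L', 'P436I', 'S677K', 'Y842F']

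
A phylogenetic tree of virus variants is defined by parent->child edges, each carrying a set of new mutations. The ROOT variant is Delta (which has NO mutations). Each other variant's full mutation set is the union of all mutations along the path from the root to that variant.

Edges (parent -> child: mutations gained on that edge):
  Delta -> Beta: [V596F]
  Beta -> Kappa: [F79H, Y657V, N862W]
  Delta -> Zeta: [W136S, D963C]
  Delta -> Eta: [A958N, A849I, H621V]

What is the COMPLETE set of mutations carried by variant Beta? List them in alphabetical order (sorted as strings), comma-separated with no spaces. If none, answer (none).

At Delta: gained [] -> total []
At Beta: gained ['V596F'] -> total ['V596F']

Answer: V596F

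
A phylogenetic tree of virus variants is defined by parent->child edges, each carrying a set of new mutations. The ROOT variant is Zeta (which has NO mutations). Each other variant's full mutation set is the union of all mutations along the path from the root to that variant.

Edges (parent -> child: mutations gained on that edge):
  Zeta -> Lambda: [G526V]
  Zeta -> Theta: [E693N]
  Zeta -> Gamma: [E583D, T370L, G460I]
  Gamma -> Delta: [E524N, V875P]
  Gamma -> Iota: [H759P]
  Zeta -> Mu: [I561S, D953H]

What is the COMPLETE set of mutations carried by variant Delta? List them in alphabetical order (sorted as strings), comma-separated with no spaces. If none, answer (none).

At Zeta: gained [] -> total []
At Gamma: gained ['E583D', 'T370L', 'G460I'] -> total ['E583D', 'G460I', 'T370L']
At Delta: gained ['E524N', 'V875P'] -> total ['E524N', 'E583D', 'G460I', 'T370L', 'V875P']

Answer: E524N,E583D,G460I,T370L,V875P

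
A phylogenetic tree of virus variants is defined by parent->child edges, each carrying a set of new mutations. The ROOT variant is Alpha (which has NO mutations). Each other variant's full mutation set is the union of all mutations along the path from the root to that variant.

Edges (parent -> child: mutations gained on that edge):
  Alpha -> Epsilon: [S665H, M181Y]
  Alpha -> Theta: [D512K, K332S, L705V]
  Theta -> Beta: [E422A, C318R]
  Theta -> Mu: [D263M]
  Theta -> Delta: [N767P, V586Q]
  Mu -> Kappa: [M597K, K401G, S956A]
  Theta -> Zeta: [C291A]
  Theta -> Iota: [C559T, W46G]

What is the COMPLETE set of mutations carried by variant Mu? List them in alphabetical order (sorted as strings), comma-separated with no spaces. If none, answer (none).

At Alpha: gained [] -> total []
At Theta: gained ['D512K', 'K332S', 'L705V'] -> total ['D512K', 'K332S', 'L705V']
At Mu: gained ['D263M'] -> total ['D263M', 'D512K', 'K332S', 'L705V']

Answer: D263M,D512K,K332S,L705V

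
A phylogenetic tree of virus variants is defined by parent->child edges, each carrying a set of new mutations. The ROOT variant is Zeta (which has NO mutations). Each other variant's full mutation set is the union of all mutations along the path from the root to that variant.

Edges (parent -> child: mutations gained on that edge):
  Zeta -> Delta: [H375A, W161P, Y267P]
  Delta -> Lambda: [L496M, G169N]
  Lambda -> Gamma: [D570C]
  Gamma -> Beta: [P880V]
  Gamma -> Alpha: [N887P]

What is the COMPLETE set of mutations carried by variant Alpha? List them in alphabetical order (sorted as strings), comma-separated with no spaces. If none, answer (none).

Answer: D570C,G169N,H375A,L496M,N887P,W161P,Y267P

Derivation:
At Zeta: gained [] -> total []
At Delta: gained ['H375A', 'W161P', 'Y267P'] -> total ['H375A', 'W161P', 'Y267P']
At Lambda: gained ['L496M', 'G169N'] -> total ['G169N', 'H375A', 'L496M', 'W161P', 'Y267P']
At Gamma: gained ['D570C'] -> total ['D570C', 'G169N', 'H375A', 'L496M', 'W161P', 'Y267P']
At Alpha: gained ['N887P'] -> total ['D570C', 'G169N', 'H375A', 'L496M', 'N887P', 'W161P', 'Y267P']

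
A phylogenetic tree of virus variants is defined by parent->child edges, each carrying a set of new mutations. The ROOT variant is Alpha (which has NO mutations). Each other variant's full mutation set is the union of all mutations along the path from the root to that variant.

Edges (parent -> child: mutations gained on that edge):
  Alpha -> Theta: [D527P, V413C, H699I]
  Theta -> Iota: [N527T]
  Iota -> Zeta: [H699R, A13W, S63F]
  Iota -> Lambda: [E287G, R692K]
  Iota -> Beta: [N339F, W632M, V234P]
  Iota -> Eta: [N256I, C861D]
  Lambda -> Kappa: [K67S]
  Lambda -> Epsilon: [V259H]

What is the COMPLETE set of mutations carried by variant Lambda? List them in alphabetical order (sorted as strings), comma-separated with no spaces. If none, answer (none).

At Alpha: gained [] -> total []
At Theta: gained ['D527P', 'V413C', 'H699I'] -> total ['D527P', 'H699I', 'V413C']
At Iota: gained ['N527T'] -> total ['D527P', 'H699I', 'N527T', 'V413C']
At Lambda: gained ['E287G', 'R692K'] -> total ['D527P', 'E287G', 'H699I', 'N527T', 'R692K', 'V413C']

Answer: D527P,E287G,H699I,N527T,R692K,V413C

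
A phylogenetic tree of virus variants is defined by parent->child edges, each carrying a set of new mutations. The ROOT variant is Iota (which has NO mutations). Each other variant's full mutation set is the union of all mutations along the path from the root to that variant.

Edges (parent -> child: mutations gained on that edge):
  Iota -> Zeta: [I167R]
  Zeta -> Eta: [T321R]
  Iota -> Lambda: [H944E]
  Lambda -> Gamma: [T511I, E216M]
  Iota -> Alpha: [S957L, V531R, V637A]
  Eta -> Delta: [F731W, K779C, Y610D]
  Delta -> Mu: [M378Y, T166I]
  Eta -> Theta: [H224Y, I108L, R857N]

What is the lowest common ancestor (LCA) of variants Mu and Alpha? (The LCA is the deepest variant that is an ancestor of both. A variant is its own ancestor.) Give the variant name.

Path from root to Mu: Iota -> Zeta -> Eta -> Delta -> Mu
  ancestors of Mu: {Iota, Zeta, Eta, Delta, Mu}
Path from root to Alpha: Iota -> Alpha
  ancestors of Alpha: {Iota, Alpha}
Common ancestors: {Iota}
Walk up from Alpha: Alpha (not in ancestors of Mu), Iota (in ancestors of Mu)
Deepest common ancestor (LCA) = Iota

Answer: Iota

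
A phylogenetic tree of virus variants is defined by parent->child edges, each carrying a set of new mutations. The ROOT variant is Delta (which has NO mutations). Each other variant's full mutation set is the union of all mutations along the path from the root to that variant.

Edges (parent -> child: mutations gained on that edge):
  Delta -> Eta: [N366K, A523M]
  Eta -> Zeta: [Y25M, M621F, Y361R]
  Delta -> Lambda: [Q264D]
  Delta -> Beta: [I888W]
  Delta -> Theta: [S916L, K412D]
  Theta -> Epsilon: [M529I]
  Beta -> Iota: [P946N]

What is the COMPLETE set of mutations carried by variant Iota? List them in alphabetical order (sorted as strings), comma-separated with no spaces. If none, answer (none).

Answer: I888W,P946N

Derivation:
At Delta: gained [] -> total []
At Beta: gained ['I888W'] -> total ['I888W']
At Iota: gained ['P946N'] -> total ['I888W', 'P946N']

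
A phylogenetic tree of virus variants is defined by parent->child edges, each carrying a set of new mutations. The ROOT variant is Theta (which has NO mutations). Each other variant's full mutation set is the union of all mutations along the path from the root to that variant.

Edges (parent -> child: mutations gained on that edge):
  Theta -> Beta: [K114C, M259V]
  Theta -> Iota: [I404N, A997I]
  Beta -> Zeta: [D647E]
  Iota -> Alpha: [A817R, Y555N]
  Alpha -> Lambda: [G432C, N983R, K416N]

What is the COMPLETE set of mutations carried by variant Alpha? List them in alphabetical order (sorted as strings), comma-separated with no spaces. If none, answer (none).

Answer: A817R,A997I,I404N,Y555N

Derivation:
At Theta: gained [] -> total []
At Iota: gained ['I404N', 'A997I'] -> total ['A997I', 'I404N']
At Alpha: gained ['A817R', 'Y555N'] -> total ['A817R', 'A997I', 'I404N', 'Y555N']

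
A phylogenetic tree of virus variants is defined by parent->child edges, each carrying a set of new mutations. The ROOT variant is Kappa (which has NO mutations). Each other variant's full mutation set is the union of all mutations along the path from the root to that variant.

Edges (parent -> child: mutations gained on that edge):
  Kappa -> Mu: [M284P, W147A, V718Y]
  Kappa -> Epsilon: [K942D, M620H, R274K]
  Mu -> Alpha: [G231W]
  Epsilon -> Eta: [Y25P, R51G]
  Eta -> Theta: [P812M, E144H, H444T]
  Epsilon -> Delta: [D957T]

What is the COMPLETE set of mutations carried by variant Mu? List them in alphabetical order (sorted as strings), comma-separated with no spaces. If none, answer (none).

At Kappa: gained [] -> total []
At Mu: gained ['M284P', 'W147A', 'V718Y'] -> total ['M284P', 'V718Y', 'W147A']

Answer: M284P,V718Y,W147A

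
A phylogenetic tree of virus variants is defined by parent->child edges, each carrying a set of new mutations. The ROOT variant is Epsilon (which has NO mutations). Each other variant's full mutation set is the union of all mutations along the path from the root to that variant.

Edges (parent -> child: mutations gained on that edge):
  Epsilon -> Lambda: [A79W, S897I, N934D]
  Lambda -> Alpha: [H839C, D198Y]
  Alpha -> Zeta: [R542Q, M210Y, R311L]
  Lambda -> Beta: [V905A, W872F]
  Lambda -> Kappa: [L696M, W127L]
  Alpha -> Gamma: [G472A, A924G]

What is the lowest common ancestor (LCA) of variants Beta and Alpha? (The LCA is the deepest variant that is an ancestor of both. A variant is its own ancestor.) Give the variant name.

Answer: Lambda

Derivation:
Path from root to Beta: Epsilon -> Lambda -> Beta
  ancestors of Beta: {Epsilon, Lambda, Beta}
Path from root to Alpha: Epsilon -> Lambda -> Alpha
  ancestors of Alpha: {Epsilon, Lambda, Alpha}
Common ancestors: {Epsilon, Lambda}
Walk up from Alpha: Alpha (not in ancestors of Beta), Lambda (in ancestors of Beta), Epsilon (in ancestors of Beta)
Deepest common ancestor (LCA) = Lambda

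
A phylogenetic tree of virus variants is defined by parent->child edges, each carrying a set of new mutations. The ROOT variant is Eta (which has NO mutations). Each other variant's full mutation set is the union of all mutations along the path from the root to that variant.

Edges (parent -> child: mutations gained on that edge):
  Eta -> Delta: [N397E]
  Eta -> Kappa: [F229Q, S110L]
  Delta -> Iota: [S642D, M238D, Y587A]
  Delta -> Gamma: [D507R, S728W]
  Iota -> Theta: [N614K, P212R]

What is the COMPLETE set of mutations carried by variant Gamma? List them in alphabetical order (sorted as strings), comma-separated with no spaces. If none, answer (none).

At Eta: gained [] -> total []
At Delta: gained ['N397E'] -> total ['N397E']
At Gamma: gained ['D507R', 'S728W'] -> total ['D507R', 'N397E', 'S728W']

Answer: D507R,N397E,S728W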